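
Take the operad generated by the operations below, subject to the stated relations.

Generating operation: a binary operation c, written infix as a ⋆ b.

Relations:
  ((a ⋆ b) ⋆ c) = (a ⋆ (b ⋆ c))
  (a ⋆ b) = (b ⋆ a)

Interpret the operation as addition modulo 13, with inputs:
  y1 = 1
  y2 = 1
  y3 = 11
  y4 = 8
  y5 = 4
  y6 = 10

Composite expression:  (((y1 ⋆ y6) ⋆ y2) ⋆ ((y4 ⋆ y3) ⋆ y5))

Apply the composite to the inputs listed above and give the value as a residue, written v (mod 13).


(y1 ⋆ y6) = 11
((y1 ⋆ y6) ⋆ y2) = 12
(y4 ⋆ y3) = 6
((y4 ⋆ y3) ⋆ y5) = 10
(((y1 ⋆ y6) ⋆ y2) ⋆ ((y4 ⋆ y3) ⋆ y5)) = 9

9 (mod 13)


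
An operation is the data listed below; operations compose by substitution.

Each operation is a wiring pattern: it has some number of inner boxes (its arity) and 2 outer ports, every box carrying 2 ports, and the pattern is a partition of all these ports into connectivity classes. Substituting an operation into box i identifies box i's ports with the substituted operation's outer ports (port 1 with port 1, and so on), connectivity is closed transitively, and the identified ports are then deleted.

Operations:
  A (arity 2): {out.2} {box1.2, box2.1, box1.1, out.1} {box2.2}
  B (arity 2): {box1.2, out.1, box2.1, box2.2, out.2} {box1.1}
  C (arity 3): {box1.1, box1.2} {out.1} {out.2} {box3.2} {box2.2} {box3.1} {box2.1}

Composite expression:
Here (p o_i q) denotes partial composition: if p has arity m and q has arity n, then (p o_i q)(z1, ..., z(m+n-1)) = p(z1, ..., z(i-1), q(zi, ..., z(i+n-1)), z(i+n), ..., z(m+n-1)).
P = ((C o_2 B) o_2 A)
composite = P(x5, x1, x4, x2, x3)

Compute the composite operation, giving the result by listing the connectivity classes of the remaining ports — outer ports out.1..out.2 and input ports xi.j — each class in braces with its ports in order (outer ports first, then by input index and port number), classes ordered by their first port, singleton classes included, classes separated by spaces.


{out.1} {out.2} {x1.1, x1.2, x4.1} {x2.1, x2.2} {x3.1} {x3.2} {x4.2} {x5.1, x5.2}

Connectivity passes through glued C-boundaries; trace each wire chain.
composing A on (x1, x4), with out.j its own outer ports: {out.1, x1.1, x1.2, x4.1} {out.2} {x4.2}
composing B on (x1, x4, x2), with out.j its own outer ports: {out.1, out.2, x2.1, x2.2} {x1.1, x1.2, x4.1} {x4.2}
composing C on (x5, x1, x4, x2, x3), with out.j its own outer ports: {out.1} {out.2} {x1.1, x1.2, x4.1} {x2.1, x2.2} {x3.1} {x3.2} {x4.2} {x5.1, x5.2}


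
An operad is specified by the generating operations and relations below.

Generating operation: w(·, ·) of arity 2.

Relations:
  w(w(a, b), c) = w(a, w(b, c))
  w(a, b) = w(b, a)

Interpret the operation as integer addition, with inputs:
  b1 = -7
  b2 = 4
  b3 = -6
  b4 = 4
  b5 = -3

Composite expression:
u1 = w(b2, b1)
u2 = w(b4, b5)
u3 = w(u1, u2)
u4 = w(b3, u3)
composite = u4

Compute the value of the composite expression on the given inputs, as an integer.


-8

w(b2, b1) = -3
w(b4, b5) = 1
w(w(b2, b1), w(b4, b5)) = -2
w(b3, w(w(b2, b1), w(b4, b5))) = -8


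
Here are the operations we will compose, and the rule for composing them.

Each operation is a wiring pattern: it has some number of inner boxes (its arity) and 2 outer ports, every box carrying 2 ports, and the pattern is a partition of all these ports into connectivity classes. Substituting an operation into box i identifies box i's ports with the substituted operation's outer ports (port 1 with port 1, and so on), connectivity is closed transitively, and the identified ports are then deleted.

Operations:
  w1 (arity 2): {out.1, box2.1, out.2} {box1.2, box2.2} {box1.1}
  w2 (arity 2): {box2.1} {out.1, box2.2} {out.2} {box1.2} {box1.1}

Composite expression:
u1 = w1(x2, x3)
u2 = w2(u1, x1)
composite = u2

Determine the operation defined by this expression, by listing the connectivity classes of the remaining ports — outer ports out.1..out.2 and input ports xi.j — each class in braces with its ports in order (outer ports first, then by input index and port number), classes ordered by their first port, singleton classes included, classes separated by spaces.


{out.1, x1.2} {out.2} {x1.1} {x2.1} {x2.2, x3.2} {x3.1}

After gluing at w2, chains via deleted ports link the x-ports.
through w1, on inputs (x2, x3): {out.1, out.2, x3.1} {x2.1} {x2.2, x3.2} (out.j = stage outer ports)
through w2, on inputs (x2, x3, x1): {out.1, x1.2} {out.2} {x1.1} {x2.1} {x2.2, x3.2} {x3.1} (out.j = stage outer ports)


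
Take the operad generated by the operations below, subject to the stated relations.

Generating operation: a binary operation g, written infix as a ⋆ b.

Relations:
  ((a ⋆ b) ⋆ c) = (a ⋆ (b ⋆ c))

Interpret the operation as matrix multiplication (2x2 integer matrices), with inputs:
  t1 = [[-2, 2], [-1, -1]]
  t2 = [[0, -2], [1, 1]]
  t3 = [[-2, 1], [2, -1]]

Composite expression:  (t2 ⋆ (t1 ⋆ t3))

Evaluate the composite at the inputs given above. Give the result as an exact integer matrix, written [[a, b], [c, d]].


[[0, 0], [8, -4]]

(t1 ⋆ t3) = [[8, -4], [0, 0]]
(t2 ⋆ (t1 ⋆ t3)) = [[0, 0], [8, -4]]


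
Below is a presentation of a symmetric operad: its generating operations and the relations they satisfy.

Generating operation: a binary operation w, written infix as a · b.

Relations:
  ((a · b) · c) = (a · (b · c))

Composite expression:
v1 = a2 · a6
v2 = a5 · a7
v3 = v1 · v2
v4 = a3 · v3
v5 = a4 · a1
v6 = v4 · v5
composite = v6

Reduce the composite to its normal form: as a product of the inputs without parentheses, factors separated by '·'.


a3 · a2 · a6 · a5 · a7 · a4 · a1

Key point: w is associative — brackets drop, the a-order remains.
(a2 · a6) collapses to a2 · a6
(a5 · a7) collapses to a5 · a7
((a2 · a6) · (a5 · a7)) collapses to a2 · a6 · a5 · a7
(a3 · ((a2 · a6) · (a5 · a7))) collapses to a3 · a2 · a6 · a5 · a7
(a4 · a1) collapses to a4 · a1
((a3 · ((a2 · a6) · (a5 · a7))) · (a4 · a1)) collapses to a3 · a2 · a6 · a5 · a7 · a4 · a1


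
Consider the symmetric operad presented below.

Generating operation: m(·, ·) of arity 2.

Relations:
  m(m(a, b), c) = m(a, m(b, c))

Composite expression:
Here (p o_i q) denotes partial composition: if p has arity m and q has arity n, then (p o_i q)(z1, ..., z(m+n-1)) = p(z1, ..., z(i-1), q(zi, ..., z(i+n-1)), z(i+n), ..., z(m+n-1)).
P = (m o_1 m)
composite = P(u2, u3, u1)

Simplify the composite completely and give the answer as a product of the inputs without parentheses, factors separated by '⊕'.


u2 ⊕ u3 ⊕ u1

The m-tree's shape is irrelevant; the u-reading-order decides.
m(u2, u3) unparenthesizes to u2 ⊕ u3
m(m(u2, u3), u1) unparenthesizes to u2 ⊕ u3 ⊕ u1


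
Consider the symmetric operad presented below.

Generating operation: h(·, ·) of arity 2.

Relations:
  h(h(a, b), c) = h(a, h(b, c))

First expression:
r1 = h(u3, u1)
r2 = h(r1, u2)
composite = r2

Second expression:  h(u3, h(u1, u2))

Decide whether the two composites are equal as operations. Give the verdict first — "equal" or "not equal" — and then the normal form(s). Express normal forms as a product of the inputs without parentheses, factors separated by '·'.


equal: each reduces to u3 · u1 · u2

Reducing the first expression gives u3 · u1 · u2
Reducing the second expression gives u3 · u1 · u2
The forms coincide; equal.


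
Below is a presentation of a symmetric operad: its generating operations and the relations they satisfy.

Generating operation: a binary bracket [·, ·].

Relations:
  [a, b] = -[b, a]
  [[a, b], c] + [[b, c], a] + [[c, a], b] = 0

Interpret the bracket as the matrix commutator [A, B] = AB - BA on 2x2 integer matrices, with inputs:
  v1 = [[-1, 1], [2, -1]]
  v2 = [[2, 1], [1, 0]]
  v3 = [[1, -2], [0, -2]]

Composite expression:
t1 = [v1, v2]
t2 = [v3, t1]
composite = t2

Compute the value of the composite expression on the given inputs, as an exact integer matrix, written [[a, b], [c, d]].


[[-8, -10], [-12, 8]]

[v1, v2] = [[-1, -2], [4, 1]]
[v3, [v1, v2]] = [[-8, -10], [-12, 8]]


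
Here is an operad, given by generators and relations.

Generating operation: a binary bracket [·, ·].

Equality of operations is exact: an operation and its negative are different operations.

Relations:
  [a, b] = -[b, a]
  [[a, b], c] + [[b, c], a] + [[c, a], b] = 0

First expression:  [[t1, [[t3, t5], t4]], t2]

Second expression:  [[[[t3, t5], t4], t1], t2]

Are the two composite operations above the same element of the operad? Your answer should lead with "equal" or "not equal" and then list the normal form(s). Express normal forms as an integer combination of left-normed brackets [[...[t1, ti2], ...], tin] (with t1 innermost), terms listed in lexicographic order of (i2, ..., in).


not equal — first [[[[t1, t3], t5], t4], t2] - [[[[t1, t4], t3], t5], t2] + [[[[t1, t4], t5], t3], t2] - [[[[t1, t5], t3], t4], t2], second -[[[[t1, t3], t5], t4], t2] + [[[[t1, t4], t3], t5], t2] - [[[[t1, t4], t5], t3], t2] + [[[[t1, t5], t3], t4], t2]

The first expression, normalized: [[[[t1, t3], t5], t4], t2] - [[[[t1, t4], t3], t5], t2] + [[[[t1, t4], t5], t3], t2] - [[[[t1, t5], t3], t4], t2]
The second expression, normalized: -[[[[t1, t3], t5], t4], t2] + [[[[t1, t4], t3], t5], t2] - [[[[t1, t4], t5], t3], t2] + [[[[t1, t5], t3], t4], t2]
No match — not equal.


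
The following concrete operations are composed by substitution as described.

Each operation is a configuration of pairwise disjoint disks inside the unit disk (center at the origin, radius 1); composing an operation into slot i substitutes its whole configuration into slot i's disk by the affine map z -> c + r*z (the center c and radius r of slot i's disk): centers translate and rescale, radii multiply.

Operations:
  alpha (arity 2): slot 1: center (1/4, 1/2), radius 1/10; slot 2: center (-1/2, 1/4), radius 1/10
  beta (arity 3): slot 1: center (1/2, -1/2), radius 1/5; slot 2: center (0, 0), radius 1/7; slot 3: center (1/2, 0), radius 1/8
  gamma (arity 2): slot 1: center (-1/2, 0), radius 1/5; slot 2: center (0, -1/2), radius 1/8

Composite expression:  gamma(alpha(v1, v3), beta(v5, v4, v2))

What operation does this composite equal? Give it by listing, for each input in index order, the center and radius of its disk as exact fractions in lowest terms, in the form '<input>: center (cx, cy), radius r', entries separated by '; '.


v1: center (-9/20, 1/10), radius 1/50; v2: center (1/16, -1/2), radius 1/64; v3: center (-3/5, 1/20), radius 1/50; v4: center (0, -1/2), radius 1/56; v5: center (1/16, -9/16), radius 1/40

Below gamma, radii multiply path by path; the v-disk centers shift.
v1: after 2 affine steps, its disk has center (-9/20, 1/10), radius 1/50
v3: after 2 affine steps, its disk has center (-3/5, 1/20), radius 1/50
v5: after 2 affine steps, its disk has center (1/16, -9/16), radius 1/40
v4: after 2 affine steps, its disk has center (0, -1/2), radius 1/56
v2: after 2 affine steps, its disk has center (1/16, -1/2), radius 1/64


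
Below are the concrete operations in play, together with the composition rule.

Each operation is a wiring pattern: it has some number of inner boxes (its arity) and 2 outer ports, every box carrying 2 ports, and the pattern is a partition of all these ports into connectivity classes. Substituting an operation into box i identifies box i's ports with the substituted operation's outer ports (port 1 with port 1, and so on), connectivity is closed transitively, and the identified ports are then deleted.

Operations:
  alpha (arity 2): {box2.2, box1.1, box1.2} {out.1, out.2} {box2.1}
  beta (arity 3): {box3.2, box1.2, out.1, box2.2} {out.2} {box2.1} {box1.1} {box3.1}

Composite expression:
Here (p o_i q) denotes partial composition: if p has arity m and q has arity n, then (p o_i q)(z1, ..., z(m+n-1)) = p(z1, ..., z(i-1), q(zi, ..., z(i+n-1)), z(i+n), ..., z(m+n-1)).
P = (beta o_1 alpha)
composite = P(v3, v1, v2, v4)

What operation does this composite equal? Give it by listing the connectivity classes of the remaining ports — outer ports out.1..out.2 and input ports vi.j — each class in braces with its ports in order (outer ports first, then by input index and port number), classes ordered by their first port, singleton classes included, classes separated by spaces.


{out.1, v2.2, v4.2} {out.2} {v1.1} {v1.2, v3.1, v3.2} {v2.1} {v4.1}

Substituting into beta glues patterns; closure does the rest.
composing alpha on (v3, v1), with out.j its own outer ports: {out.1, out.2} {v1.1} {v1.2, v3.1, v3.2}
composing beta on (v3, v1, v2, v4), with out.j its own outer ports: {out.1, v2.2, v4.2} {out.2} {v1.1} {v1.2, v3.1, v3.2} {v2.1} {v4.1}


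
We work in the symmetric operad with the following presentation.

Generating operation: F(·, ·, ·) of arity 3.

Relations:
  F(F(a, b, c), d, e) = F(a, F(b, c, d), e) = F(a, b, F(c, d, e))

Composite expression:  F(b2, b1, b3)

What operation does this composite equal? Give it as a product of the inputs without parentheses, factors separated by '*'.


b2 * b1 * b3


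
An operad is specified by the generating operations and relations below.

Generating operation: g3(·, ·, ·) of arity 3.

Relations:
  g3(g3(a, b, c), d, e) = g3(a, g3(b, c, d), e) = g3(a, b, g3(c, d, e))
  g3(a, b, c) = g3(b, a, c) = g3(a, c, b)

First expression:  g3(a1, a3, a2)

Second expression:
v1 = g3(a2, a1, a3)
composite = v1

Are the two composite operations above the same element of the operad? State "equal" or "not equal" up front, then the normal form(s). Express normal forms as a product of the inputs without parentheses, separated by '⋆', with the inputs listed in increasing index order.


Normal form of the first expression: a1 ⋆ a2 ⋆ a3
Normal form of the second expression: a1 ⋆ a2 ⋆ a3
One common form — equal.

equal: each reduces to a1 ⋆ a2 ⋆ a3


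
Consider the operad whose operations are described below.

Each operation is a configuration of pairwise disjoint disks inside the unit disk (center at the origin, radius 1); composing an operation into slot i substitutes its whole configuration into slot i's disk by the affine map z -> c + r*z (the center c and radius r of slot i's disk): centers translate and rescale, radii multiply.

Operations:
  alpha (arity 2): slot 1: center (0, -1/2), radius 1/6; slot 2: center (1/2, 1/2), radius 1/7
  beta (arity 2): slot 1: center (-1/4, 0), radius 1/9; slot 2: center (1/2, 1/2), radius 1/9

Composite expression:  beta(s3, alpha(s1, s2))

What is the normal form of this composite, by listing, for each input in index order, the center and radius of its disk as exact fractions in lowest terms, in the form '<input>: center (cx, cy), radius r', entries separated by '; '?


s1: center (1/2, 4/9), radius 1/54; s2: center (5/9, 5/9), radius 1/63; s3: center (-1/4, 0), radius 1/9

Nesting under beta composes maps z -> c + r*z down each s-path.
s3 passes through 1 substitution, ending at center (-1/4, 0), radius 1/9
s1 passes through 2 substitutions, ending at center (1/2, 4/9), radius 1/54
s2 passes through 2 substitutions, ending at center (5/9, 5/9), radius 1/63


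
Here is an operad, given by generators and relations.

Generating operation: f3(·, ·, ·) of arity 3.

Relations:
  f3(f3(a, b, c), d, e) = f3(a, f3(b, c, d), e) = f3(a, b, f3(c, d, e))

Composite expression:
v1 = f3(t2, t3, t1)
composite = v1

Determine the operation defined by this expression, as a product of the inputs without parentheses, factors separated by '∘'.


t2 ∘ t3 ∘ t1

All parenthesizations of f3 agree; list the t-inputs left to right.
f3(t2, t3, t1) reduces to t2 ∘ t3 ∘ t1


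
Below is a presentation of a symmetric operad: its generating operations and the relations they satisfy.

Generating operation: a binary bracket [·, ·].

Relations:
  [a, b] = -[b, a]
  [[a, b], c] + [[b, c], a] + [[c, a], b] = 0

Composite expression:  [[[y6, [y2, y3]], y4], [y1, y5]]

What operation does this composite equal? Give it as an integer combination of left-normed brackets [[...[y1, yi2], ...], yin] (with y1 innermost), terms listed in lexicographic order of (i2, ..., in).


[[[[[y1, y5], y2], y3], y6], y4] - [[[[[y1, y5], y3], y2], y6], y4] - [[[[[y1, y5], y4], y2], y3], y6] + [[[[[y1, y5], y4], y3], y2], y6] + [[[[[y1, y5], y4], y6], y2], y3] - [[[[[y1, y5], y4], y6], y3], y2] - [[[[[y1, y5], y6], y2], y3], y4] + [[[[[y1, y5], y6], y3], y2], y4]


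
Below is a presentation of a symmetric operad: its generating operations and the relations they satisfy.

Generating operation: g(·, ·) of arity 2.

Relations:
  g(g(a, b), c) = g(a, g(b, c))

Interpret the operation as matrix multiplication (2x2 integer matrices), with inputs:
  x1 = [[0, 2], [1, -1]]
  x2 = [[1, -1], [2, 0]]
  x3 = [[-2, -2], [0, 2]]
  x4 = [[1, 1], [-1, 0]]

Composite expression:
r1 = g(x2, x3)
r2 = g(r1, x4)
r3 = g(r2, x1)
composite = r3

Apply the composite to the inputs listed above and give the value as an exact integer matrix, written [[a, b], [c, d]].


[[-2, 6], [-4, 4]]


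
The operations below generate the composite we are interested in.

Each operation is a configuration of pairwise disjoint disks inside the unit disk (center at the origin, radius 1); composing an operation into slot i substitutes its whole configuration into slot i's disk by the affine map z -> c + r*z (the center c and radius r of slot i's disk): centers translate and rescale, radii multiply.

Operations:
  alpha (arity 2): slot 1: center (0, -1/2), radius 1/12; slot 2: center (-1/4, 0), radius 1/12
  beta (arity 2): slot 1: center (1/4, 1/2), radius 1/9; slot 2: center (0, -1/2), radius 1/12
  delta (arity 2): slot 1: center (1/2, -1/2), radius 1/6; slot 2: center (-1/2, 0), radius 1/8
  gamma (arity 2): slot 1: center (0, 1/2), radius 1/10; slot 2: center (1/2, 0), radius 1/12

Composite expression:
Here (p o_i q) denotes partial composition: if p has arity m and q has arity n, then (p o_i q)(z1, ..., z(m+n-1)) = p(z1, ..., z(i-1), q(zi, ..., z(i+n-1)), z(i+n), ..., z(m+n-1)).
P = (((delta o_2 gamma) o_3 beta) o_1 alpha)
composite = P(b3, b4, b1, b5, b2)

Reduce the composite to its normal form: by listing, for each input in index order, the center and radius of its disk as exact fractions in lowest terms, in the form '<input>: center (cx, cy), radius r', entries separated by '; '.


Only the slot chain above each b matters under delta; compose those maps.
input b3: applying the 2 nested substitutions gives center (1/2, -7/12), radius 1/72
input b4: applying the 2 nested substitutions gives center (11/24, -1/2), radius 1/72
input b1: applying the 2 nested substitutions gives center (-1/2, 1/16), radius 1/80
input b5: applying the 3 nested substitutions gives center (-167/384, 1/192), radius 1/864
input b2: applying the 3 nested substitutions gives center (-7/16, -1/192), radius 1/1152

b1: center (-1/2, 1/16), radius 1/80; b2: center (-7/16, -1/192), radius 1/1152; b3: center (1/2, -7/12), radius 1/72; b4: center (11/24, -1/2), radius 1/72; b5: center (-167/384, 1/192), radius 1/864


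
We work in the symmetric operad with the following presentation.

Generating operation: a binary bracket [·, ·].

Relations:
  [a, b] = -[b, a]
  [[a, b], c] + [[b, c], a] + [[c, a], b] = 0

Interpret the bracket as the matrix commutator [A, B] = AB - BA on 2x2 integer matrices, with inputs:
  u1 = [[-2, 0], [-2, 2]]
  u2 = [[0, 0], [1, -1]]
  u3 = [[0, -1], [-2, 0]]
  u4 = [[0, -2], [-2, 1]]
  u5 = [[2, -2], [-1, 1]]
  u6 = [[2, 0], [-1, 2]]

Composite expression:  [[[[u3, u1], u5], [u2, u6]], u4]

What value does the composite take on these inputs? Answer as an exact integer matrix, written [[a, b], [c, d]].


[[-80, 16], [24, 80]]

[u3, u1] = [[2, -4], [8, -2]]
[[u3, u1], u5] = [[20, -4], [12, -20]]
[u2, u6] = [[0, 0], [1, 0]]
[[[u3, u1], u5], [u2, u6]] = [[-4, 0], [-40, 4]]
[[[[u3, u1], u5], [u2, u6]], u4] = [[-80, 16], [24, 80]]


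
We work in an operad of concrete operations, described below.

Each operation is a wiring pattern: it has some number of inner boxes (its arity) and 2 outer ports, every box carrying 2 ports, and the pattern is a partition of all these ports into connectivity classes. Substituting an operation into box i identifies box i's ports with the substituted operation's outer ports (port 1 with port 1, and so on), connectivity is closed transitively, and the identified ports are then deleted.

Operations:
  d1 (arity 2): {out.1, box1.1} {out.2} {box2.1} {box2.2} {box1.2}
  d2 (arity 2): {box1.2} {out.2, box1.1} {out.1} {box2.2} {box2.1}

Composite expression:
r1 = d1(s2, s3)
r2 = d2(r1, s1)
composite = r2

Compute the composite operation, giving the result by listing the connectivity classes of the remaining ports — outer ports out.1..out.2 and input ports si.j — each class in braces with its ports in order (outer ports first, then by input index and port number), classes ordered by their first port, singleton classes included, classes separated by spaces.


{out.1} {out.2, s2.1} {s1.1} {s1.2} {s2.2} {s3.1} {s3.2}

After gluing at d2, chains via deleted ports link the s-ports.
stage d1: inputs (s2, s3), connectivity {out.1, s2.1} {out.2} {s2.2} {s3.1} {s3.2}, out.j its boundary
stage d2: inputs (s2, s3, s1), connectivity {out.1} {out.2, s2.1} {s1.1} {s1.2} {s2.2} {s3.1} {s3.2}, out.j its boundary


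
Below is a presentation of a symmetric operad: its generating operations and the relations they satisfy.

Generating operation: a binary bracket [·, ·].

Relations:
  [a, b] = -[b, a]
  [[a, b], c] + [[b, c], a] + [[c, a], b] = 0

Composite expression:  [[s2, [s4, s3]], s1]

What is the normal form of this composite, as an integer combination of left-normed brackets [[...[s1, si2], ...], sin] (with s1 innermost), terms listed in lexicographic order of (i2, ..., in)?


[[[s1, s2], s3], s4] - [[[s1, s2], s4], s3] - [[[s1, s3], s4], s2] + [[[s1, s4], s3], s2]

In the tensor algebra, words opening s1 carry the s1-anchored form.
Composite bracket: [[s2, [s4, s3]], s1]
Full expansion: 8 signed words from ab - ba (2^3 = 8).
The s1-initial words carry the normal form:
  s1s2s3s4 (sign +1) contributes +[[[s1, s2], s3], s4]
  s1s2s4s3 (sign -1) contributes -[[[s1, s2], s4], s3]
  s1s3s4s2 (sign -1) contributes -[[[s1, s3], s4], s2]
  s1s4s3s2 (sign +1) contributes +[[[s1, s4], s3], s2]


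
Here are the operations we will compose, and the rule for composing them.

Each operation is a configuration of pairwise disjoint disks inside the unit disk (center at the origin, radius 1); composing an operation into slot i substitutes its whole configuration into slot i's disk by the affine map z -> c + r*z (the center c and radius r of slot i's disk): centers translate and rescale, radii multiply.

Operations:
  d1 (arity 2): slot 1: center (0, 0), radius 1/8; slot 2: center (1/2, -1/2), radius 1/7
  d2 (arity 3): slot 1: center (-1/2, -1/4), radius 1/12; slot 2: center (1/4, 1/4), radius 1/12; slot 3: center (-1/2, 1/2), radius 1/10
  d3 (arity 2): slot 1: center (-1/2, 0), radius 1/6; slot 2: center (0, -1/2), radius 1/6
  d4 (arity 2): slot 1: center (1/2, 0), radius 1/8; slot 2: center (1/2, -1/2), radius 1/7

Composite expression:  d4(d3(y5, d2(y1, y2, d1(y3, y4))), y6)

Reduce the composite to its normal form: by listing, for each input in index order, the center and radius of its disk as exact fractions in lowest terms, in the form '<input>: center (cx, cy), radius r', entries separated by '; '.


Below d4, radii multiply path by path; the y-disk centers shift.
y5 passes through 2 substitutions, ending at center (7/16, 0), radius 1/48
y1 passes through 3 substitutions, ending at center (47/96, -13/192), radius 1/576
y2 passes through 3 substitutions, ending at center (97/192, -11/192), radius 1/576
y3 passes through 4 substitutions, ending at center (47/96, -5/96), radius 1/3840
y4 passes through 4 substitutions, ending at center (157/320, -17/320), radius 1/3360
y6 passes through 1 substitution, ending at center (1/2, -1/2), radius 1/7

y1: center (47/96, -13/192), radius 1/576; y2: center (97/192, -11/192), radius 1/576; y3: center (47/96, -5/96), radius 1/3840; y4: center (157/320, -17/320), radius 1/3360; y5: center (7/16, 0), radius 1/48; y6: center (1/2, -1/2), radius 1/7


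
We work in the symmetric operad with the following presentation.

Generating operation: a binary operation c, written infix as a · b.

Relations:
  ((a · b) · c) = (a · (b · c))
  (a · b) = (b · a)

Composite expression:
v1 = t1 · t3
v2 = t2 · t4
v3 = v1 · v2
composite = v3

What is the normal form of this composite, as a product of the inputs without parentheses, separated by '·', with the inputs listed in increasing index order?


t1 · t2 · t3 · t4

Any arrangement under c is one operation, so sort the t-inputs.
(t1 · t3) reduces to t1 · t3
(t2 · t4) reduces to t2 · t4
((t1 · t3) · (t2 · t4)) reduces to t1 · t3 · t2 · t4
sorting the factors by input index: t1 · t2 · t3 · t4


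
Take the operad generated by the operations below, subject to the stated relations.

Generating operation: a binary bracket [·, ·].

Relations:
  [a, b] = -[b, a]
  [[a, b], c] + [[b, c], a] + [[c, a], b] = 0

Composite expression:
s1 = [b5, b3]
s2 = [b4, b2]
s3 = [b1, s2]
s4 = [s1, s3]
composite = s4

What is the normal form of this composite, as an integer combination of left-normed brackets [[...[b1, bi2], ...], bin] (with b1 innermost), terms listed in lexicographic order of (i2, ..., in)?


In the tensor algebra, words opening b1 carry the b1-anchored form.
Composite bracket: [[b5, b3], [b1, [b4, b2]]]
Expanding via [a, b] = ab - ba: 16 signed words (2^4 = 16).
The b1-initial words carry the normal form:
  word b1b2b4b3b5 has sign -1, contributing -[[[[b1, b2], b4], b3], b5]
  word b1b2b4b5b3 has sign +1, contributing +[[[[b1, b2], b4], b5], b3]
  word b1b4b2b3b5 has sign +1, contributing +[[[[b1, b4], b2], b3], b5]
  word b1b4b2b5b3 has sign -1, contributing -[[[[b1, b4], b2], b5], b3]

-[[[[b1, b2], b4], b3], b5] + [[[[b1, b2], b4], b5], b3] + [[[[b1, b4], b2], b3], b5] - [[[[b1, b4], b2], b5], b3]


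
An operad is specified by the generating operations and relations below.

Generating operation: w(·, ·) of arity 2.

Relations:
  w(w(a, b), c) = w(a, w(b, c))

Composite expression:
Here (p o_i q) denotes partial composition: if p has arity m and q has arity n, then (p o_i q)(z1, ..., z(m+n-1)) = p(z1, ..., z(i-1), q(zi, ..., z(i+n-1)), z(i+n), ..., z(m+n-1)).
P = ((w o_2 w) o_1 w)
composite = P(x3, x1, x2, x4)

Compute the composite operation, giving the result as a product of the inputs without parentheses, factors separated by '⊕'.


x3 ⊕ x1 ⊕ x2 ⊕ x4


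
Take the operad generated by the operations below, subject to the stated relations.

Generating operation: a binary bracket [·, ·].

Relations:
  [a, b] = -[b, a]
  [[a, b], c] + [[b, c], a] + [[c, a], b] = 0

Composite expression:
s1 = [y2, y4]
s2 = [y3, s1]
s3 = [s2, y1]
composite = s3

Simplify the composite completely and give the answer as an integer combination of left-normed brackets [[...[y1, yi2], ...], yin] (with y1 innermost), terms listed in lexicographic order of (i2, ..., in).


Expand each bracket as ab - ba; the y1-initial words give the coefficients.
Composite bracket: [[y3, [y2, y4]], y1]
The bracket unfolds into 8 signed words via [a, b] = ab - ba (2^3 = 8).
Words beginning with y1 determine it all:
  y1y2y4y3 appears with sign +1, giving the term +[[[y1, y2], y4], y3]
  y1y3y2y4 appears with sign -1, giving the term -[[[y1, y3], y2], y4]
  y1y3y4y2 appears with sign +1, giving the term +[[[y1, y3], y4], y2]
  y1y4y2y3 appears with sign -1, giving the term -[[[y1, y4], y2], y3]

[[[y1, y2], y4], y3] - [[[y1, y3], y2], y4] + [[[y1, y3], y4], y2] - [[[y1, y4], y2], y3]


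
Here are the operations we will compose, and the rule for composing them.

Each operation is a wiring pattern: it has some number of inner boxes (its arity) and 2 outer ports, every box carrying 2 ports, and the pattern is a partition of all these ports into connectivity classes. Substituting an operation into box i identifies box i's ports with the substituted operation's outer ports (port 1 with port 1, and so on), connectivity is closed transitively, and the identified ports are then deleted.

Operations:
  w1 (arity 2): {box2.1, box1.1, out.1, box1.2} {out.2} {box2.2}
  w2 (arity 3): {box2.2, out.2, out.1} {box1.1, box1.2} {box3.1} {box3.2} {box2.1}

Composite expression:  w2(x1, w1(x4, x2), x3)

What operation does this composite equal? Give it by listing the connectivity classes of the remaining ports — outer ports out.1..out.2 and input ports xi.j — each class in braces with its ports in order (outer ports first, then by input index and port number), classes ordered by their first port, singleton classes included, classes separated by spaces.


{out.1, out.2} {x1.1, x1.2} {x2.1, x4.1, x4.2} {x2.2} {x3.1} {x3.2}

Reachability decides: close wires over w2-identified ports.
stage w1: inputs (x4, x2), connectivity {out.1, x2.1, x4.1, x4.2} {out.2} {x2.2}, out.j its boundary
stage w2: inputs (x1, x4, x2, x3), connectivity {out.1, out.2} {x1.1, x1.2} {x2.1, x4.1, x4.2} {x2.2} {x3.1} {x3.2}, out.j its boundary


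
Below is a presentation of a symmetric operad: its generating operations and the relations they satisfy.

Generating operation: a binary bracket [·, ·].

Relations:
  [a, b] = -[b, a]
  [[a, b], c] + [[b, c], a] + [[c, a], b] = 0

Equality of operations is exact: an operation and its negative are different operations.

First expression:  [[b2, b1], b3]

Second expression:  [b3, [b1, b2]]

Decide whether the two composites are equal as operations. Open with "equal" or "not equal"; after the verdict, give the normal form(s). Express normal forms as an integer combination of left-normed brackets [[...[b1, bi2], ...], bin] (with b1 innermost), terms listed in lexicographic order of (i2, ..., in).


The first expression, normalized: -[[b1, b2], b3]
The second expression, normalized: -[[b1, b2], b3]
The forms coincide; equal.

equal: each reduces to -[[b1, b2], b3]


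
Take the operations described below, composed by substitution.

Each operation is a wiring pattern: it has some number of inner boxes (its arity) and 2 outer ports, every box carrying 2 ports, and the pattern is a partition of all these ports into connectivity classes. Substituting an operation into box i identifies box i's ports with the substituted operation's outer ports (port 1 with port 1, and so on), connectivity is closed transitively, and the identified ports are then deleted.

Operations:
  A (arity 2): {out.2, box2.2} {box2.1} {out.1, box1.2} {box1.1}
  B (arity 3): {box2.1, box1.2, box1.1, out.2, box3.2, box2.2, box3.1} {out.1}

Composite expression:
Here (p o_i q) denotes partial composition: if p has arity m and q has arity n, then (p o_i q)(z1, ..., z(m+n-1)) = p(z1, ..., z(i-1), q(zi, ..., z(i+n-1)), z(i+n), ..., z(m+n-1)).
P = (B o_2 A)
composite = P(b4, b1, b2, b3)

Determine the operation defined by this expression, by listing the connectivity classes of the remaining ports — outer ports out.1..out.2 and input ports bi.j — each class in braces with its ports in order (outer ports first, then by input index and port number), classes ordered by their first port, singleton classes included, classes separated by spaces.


{out.1} {out.2, b1.2, b2.2, b3.1, b3.2, b4.1, b4.2} {b1.1} {b2.1}

After gluing at B, chains via deleted ports link the b-ports.
the subtree at A composes to {out.1, b1.2} {out.2, b2.2} {b1.1} {b2.1} on (b1, b2); out.j = own outer ports
the subtree at B composes to {out.1} {out.2, b1.2, b2.2, b3.1, b3.2, b4.1, b4.2} {b1.1} {b2.1} on (b4, b1, b2, b3); out.j = own outer ports


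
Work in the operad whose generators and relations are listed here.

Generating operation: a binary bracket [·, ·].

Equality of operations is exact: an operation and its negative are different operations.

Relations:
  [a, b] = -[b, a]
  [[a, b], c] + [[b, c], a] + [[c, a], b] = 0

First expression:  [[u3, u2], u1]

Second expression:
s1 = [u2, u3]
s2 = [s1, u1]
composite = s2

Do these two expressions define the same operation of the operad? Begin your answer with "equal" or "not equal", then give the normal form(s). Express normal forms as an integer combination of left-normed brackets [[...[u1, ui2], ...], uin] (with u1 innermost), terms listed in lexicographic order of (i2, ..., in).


not equal: they reduce to [[u1, u2], u3] - [[u1, u3], u2] and -[[u1, u2], u3] + [[u1, u3], u2]

The first expression, normalized: [[u1, u2], u3] - [[u1, u3], u2]
The second expression, normalized: -[[u1, u2], u3] + [[u1, u3], u2]
Different reductions; not equal.


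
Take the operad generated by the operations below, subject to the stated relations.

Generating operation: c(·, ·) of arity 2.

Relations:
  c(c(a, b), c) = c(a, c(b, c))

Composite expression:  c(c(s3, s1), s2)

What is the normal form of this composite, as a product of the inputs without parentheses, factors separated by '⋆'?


The c-tree's shape is irrelevant; the s-reading-order decides.
c(s3, s1) unparenthesizes to s3 ⋆ s1
c(c(s3, s1), s2) unparenthesizes to s3 ⋆ s1 ⋆ s2

s3 ⋆ s1 ⋆ s2


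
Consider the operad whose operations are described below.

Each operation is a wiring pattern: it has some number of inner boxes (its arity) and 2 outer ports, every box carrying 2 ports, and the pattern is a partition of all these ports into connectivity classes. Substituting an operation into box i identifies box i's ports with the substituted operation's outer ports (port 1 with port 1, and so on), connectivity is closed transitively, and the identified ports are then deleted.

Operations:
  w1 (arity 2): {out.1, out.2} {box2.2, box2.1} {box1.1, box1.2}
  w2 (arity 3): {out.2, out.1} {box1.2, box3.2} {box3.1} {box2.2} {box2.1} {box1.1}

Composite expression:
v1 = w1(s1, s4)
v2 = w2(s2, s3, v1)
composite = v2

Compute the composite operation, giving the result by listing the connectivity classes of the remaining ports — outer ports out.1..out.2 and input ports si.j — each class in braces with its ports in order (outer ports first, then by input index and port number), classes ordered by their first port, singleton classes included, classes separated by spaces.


{out.1, out.2} {s1.1, s1.2} {s2.1} {s2.2} {s3.1} {s3.2} {s4.1, s4.2}


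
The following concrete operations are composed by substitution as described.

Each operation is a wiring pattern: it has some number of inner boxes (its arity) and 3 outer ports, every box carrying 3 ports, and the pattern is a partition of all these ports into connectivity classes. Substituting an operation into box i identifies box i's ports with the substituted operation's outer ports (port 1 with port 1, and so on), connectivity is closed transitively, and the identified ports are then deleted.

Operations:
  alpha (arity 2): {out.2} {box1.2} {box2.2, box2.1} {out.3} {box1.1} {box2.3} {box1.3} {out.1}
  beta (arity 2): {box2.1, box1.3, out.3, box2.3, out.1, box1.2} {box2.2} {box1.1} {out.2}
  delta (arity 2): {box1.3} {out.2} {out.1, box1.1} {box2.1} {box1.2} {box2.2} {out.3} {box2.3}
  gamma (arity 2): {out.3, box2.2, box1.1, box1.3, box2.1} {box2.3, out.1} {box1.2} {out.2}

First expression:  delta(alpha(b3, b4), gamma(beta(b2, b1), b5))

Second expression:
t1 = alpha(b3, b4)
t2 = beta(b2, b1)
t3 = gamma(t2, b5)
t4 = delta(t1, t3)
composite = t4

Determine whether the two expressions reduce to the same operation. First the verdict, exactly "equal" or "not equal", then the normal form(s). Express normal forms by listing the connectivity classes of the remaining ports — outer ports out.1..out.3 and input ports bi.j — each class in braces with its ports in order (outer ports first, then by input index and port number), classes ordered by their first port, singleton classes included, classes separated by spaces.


equal; the common form is {out.1} {out.2} {out.3} {b1.1, b1.3, b2.2, b2.3, b5.1, b5.2} {b1.2} {b2.1} {b3.1} {b3.2} {b3.3} {b4.1, b4.2} {b4.3} {b5.3}

The first composite normalizes to {out.1} {out.2} {out.3} {b1.1, b1.3, b2.2, b2.3, b5.1, b5.2} {b1.2} {b2.1} {b3.1} {b3.2} {b3.3} {b4.1, b4.2} {b4.3} {b5.3}
The second composite normalizes to {out.1} {out.2} {out.3} {b1.1, b1.3, b2.2, b2.3, b5.1, b5.2} {b1.2} {b2.1} {b3.1} {b3.2} {b3.3} {b4.1, b4.2} {b4.3} {b5.3}
Both agree, so they are equal.


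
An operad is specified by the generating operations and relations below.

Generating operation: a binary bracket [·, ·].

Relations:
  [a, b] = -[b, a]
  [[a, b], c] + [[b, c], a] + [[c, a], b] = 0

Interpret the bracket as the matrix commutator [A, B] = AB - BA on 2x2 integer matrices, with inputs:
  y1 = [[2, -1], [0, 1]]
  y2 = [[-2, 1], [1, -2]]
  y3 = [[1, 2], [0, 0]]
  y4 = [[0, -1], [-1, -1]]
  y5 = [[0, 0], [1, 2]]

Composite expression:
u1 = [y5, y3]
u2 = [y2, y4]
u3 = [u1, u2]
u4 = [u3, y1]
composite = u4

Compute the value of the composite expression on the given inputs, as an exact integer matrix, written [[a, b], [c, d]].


[[4, 2], [4, -4]]

[y5, y3] = [[-2, -4], [1, 2]]
[y2, y4] = [[0, -1], [1, 0]]
[[y5, y3], [y2, y4]] = [[-3, 4], [4, 3]]
[[[y5, y3], [y2, y4]], y1] = [[4, 2], [4, -4]]


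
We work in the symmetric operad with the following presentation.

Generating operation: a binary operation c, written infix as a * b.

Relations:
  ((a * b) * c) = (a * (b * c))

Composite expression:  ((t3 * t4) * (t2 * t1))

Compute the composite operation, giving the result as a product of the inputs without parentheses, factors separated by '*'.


The c-tree's shape is irrelevant; the t-reading-order decides.
(t3 * t4) linearizes to t3 * t4
(t2 * t1) linearizes to t2 * t1
((t3 * t4) * (t2 * t1)) linearizes to t3 * t4 * t2 * t1

t3 * t4 * t2 * t1


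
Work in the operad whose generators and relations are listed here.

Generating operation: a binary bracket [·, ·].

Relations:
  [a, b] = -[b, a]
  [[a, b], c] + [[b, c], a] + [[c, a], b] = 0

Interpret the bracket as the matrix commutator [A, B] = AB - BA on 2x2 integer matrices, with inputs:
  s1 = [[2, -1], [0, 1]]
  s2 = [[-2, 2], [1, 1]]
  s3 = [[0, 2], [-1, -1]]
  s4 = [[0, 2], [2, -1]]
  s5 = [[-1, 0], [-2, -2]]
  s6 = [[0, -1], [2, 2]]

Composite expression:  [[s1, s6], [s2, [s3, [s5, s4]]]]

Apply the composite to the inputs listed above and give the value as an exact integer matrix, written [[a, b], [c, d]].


[s1, s6] = [[-2, -3], [-2, 2]]
[s5, s4] = [[4, 2], [-4, -4]]
[s3, [s5, s4]] = [[-6, -14], [-4, 6]]
[s2, [s3, [s5, s4]]] = [[6, 66], [-24, -6]]
[[s1, s6], [s2, [s3, [s5, s4]]]] = [[204, -228], [-120, -204]]

[[204, -228], [-120, -204]]


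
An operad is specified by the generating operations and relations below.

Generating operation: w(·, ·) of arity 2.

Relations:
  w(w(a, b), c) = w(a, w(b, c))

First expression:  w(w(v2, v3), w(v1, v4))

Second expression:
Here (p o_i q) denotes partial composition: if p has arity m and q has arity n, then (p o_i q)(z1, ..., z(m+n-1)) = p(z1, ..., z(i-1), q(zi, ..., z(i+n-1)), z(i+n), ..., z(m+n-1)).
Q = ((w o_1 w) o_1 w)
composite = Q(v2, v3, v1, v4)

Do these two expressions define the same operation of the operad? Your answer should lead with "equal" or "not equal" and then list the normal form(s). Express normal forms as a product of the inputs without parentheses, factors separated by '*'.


equal; both compose to v2 * v3 * v1 * v4


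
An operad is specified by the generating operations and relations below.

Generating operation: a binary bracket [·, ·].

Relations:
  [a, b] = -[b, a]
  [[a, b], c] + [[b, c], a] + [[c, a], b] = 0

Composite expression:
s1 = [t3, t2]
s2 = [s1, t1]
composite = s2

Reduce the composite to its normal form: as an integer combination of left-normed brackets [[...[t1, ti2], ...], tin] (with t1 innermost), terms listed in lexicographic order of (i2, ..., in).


[[t1, t2], t3] - [[t1, t3], t2]

Antisymmetry and Jacobi reduce to t1-anchored left-normed brackets.
Composite bracket: [[t3, t2], t1]
Each bracket splits as ab - ba, giving 4 signed words (2^2 = 4).
The t1-initial words carry the normal form:
  t1t2t3 appears with sign +1, giving the term +[[t1, t2], t3]
  t1t3t2 appears with sign -1, giving the term -[[t1, t3], t2]


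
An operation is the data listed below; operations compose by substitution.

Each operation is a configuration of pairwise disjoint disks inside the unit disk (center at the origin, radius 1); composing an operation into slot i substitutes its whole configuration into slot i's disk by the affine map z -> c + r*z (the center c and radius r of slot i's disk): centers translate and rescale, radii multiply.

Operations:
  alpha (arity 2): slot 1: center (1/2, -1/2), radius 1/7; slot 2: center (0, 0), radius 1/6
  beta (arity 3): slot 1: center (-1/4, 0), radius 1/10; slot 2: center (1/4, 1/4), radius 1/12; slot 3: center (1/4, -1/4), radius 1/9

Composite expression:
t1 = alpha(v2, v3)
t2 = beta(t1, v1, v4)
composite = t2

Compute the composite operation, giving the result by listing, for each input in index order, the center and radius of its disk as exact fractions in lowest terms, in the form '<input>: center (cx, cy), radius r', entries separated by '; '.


v1: center (1/4, 1/4), radius 1/12; v2: center (-1/5, -1/20), radius 1/70; v3: center (-1/4, 0), radius 1/60; v4: center (1/4, -1/4), radius 1/9

Each v-disk chains the slot maps above it in beta; radii multiply.
tracing v2 down its 2-map path: center (-1/5, -1/20), radius 1/70
tracing v3 down its 2-map path: center (-1/4, 0), radius 1/60
tracing v1 down its 1-map path: center (1/4, 1/4), radius 1/12
tracing v4 down its 1-map path: center (1/4, -1/4), radius 1/9
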